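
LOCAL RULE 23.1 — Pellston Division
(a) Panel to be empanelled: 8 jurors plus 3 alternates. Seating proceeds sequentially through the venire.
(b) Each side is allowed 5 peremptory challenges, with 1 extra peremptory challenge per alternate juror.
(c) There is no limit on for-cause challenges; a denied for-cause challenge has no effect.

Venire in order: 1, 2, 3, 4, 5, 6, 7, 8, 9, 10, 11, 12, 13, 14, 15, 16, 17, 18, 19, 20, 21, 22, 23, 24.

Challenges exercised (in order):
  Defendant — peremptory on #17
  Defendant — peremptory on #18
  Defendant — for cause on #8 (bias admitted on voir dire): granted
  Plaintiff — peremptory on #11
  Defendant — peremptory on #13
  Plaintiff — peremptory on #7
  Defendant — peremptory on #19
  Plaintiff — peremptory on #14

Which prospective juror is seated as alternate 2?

Removed: #7, #8, #11, #13, #14, #17, #18, #19.
Filling seats in venire order through position 10: #1, #2, #3, #4, #5, #6, #9, #10, #12, #15.
So alternate 2 is #15.

15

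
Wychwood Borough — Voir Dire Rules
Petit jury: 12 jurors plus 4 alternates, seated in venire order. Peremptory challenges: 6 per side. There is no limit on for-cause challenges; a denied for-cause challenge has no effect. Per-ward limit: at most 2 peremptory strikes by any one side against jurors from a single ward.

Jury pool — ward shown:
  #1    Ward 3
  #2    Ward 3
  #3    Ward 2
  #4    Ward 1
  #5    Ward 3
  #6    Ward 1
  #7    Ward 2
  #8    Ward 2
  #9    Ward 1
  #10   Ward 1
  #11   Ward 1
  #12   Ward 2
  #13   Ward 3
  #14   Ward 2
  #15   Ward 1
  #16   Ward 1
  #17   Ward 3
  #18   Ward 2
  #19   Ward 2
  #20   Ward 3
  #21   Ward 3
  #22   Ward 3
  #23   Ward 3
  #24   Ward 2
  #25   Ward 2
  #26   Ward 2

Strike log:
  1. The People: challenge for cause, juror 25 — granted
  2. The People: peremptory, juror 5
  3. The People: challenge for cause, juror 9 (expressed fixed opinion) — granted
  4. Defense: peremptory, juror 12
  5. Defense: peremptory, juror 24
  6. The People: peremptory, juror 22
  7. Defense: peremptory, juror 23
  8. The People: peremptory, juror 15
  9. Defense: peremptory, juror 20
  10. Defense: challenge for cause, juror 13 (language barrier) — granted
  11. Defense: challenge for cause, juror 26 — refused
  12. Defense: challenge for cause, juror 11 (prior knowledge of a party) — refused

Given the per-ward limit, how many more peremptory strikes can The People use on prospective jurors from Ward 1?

The People peremptories so far: #5, #22, #15 — 3 of 6 used, 3 left overall.
Against Ward 1: #15 — 1 used; per-ward cap 2 leaves 1.
Binding limit: min(3, 1) = 1.

1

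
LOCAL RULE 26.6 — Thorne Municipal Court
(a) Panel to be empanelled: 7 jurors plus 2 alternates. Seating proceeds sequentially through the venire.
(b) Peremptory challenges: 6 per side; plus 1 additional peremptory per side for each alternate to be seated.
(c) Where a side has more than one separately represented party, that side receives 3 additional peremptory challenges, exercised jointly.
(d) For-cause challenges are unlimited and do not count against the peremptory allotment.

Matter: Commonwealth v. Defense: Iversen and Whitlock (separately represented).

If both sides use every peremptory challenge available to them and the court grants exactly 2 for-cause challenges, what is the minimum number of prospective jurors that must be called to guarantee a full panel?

30

Seats to fill: 7 + 2 alternates = 9.
Peremptories — Commonwealth: 6 + 1×2 = 8; Defense: 6 + 1×2 + 3 = 11; total 19.
For-cause removals: 2.
Minimum venire: 9 + 19 + 2 = 30.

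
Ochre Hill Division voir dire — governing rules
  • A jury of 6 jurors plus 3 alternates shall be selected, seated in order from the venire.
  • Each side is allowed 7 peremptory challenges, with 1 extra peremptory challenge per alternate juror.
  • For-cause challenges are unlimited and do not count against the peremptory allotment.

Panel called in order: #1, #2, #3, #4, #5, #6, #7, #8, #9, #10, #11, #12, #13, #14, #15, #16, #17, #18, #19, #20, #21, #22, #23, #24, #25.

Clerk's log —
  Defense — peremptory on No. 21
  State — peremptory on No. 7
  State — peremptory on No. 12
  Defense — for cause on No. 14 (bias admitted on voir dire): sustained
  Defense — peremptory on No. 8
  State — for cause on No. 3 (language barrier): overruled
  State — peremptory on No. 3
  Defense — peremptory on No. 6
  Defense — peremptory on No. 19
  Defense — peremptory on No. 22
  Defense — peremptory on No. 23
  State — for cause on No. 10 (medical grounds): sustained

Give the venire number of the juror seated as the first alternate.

13

Removed: #3, #6, #7, #8, #10, #12, #14, #19, #21, #22, #23.
Seating in order: seats 1–6 → #1, #2, #4, #5, #9, #11; alternates → #13, #15, #16.
So alternate 1 is #13.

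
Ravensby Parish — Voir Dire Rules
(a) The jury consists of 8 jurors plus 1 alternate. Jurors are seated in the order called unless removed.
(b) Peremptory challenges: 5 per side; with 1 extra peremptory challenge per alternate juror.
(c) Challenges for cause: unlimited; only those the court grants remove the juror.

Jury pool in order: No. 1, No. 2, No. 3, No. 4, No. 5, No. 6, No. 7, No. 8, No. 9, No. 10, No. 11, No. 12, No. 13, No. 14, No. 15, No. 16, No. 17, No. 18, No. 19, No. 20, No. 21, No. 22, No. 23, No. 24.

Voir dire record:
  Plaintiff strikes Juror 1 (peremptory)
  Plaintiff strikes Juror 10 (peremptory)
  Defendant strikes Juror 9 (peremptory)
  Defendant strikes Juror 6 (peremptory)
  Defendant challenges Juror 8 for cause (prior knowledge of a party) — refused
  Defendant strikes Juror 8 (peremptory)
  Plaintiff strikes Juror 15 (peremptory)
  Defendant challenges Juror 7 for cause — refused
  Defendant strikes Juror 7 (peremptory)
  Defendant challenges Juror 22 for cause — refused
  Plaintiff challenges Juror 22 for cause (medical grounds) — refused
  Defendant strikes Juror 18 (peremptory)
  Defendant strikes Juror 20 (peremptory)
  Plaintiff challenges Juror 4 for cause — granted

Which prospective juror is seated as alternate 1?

Removed: #1, #4, #6, #7, #8, #9, #10, #15, #18, #20. (#22 stays — for-cause denied.)
Seating in order: seats 1–8 → #2, #3, #5, #11, #12, #13, #14, #16; alternates → #17.
So alternate 1 is #17.

17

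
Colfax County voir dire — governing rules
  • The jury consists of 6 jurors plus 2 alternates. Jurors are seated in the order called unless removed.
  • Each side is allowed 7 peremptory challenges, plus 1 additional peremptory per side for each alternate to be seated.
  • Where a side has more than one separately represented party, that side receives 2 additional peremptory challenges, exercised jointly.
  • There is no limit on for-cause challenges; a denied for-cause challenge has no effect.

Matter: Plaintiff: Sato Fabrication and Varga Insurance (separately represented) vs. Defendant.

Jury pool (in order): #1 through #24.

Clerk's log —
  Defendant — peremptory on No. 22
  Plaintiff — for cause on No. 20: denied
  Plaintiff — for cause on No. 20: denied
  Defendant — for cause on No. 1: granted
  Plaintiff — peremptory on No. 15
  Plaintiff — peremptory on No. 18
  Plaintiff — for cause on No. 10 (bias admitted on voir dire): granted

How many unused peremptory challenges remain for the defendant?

8

Defendant allotment: 7 base + 1 × 2 alternates = 9.
Defendant peremptories used: #22 — 1 (the for-cause on #1 doesn't count).
Remaining: 9 − 1 = 8.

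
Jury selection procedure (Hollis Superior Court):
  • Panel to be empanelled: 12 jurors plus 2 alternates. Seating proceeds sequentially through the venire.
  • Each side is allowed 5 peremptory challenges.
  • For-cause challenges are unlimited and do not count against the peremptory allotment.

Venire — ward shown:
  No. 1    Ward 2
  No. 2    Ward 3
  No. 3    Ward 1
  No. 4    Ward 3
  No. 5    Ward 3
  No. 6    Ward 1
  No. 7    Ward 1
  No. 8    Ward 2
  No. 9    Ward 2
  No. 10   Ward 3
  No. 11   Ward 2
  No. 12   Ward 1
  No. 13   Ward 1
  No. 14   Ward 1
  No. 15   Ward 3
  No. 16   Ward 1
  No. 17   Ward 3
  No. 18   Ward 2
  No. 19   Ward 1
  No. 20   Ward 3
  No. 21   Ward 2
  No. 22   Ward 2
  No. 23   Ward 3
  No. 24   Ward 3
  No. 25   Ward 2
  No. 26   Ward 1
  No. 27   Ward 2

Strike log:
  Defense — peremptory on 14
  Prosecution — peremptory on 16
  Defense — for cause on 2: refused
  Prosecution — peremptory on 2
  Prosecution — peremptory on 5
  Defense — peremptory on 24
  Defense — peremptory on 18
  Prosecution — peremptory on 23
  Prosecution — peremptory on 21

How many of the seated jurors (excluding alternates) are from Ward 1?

5

Removed: #2, #5, #14, #16, #18, #21, #23, #24.
Seated jurors 1–12: #1, #3, #4, #6, #7, #8, #9, #10, #11, #12, #13, #15 (alternates #17, #19 not counted).
Of those, in Ward 1: #3, #6, #7, #12, #13 → 5.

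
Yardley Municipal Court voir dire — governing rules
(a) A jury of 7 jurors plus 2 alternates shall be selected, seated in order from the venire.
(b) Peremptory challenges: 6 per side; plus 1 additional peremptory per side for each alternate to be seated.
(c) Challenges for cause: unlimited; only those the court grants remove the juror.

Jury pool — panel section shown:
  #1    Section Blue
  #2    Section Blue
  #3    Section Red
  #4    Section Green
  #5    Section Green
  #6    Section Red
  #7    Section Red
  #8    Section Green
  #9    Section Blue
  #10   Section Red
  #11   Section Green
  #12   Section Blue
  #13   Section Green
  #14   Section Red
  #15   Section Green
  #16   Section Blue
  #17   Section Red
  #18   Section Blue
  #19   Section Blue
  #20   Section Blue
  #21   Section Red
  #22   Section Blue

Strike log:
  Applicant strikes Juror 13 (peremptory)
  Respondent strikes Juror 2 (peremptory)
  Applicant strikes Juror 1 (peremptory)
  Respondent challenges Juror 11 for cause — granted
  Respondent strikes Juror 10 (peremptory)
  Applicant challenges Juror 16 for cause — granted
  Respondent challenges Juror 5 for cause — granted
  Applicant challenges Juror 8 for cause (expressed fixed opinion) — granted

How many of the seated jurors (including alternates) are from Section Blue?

Removed: #1, #2, #5, #8, #10, #11, #13, #16.
Seated (9 incl. alternates): #3, #4, #6, #7, #9, #12, #14, #15, #17.
Of those, in Section Blue: #9, #12 → 2.

2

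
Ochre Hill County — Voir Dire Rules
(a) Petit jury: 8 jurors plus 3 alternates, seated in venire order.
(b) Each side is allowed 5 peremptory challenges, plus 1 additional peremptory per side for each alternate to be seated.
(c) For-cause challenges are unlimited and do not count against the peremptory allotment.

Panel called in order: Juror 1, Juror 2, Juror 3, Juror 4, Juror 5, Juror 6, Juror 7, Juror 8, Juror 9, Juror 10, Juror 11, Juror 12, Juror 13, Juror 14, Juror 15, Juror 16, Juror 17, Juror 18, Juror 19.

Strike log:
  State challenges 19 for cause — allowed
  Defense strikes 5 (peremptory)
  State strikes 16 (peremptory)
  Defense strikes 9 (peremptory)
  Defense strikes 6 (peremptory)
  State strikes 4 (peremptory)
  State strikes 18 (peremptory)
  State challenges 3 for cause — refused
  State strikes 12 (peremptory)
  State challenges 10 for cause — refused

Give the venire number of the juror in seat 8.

13

Removed: #4, #5, #6, #9, #12, #16, #18, #19. (#3, #10 stay — for-cause denied.)
Seating in order: seats 1–8 → #1, #2, #3, #7, #8, #10, #11, #13; alternates → #14, #15, #17.
So seat 8 is #13.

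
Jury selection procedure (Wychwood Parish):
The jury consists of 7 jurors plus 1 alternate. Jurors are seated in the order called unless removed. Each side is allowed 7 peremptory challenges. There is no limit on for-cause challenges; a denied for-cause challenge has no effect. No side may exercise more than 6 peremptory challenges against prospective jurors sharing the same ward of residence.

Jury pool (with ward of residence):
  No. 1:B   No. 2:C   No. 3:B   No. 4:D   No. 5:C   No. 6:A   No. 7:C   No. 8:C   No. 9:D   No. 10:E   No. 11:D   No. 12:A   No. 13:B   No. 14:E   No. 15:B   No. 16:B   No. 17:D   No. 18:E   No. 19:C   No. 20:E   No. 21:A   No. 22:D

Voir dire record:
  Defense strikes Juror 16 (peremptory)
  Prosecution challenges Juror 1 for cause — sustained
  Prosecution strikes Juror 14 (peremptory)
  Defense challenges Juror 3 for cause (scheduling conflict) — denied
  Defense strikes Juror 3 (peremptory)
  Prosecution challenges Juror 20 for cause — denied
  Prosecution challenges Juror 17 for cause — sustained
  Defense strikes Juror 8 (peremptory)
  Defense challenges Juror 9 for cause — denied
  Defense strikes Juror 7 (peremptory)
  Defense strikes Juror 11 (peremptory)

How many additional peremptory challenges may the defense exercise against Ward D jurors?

Defense peremptories so far: #16, #3, #8, #7, #11 — 5 of 7 used, 2 left overall.
Against Ward D: #11 — 1 used; per-ward cap 6 leaves 5.
Binding limit: min(2, 5) = 2.

2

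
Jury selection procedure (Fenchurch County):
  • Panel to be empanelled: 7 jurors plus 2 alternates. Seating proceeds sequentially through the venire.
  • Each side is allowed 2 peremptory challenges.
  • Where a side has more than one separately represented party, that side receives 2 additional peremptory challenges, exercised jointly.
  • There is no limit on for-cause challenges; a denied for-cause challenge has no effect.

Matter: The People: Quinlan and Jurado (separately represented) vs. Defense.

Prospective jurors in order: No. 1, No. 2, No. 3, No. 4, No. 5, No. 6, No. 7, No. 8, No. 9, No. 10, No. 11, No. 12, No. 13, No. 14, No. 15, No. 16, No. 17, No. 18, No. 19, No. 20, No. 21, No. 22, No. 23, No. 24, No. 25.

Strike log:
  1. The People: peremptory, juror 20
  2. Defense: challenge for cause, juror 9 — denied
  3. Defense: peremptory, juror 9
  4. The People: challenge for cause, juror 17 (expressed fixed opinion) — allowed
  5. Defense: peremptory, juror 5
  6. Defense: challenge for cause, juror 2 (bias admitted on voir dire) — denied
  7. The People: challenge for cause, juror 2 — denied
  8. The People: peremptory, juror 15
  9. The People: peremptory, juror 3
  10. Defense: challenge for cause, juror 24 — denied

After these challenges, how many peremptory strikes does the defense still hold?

Defense allotment: 2.
Defense peremptories used: #9, #5 — 2 (for-cause on #9, #2, #24 don't count).
Remaining: 2 − 2 = 0.

0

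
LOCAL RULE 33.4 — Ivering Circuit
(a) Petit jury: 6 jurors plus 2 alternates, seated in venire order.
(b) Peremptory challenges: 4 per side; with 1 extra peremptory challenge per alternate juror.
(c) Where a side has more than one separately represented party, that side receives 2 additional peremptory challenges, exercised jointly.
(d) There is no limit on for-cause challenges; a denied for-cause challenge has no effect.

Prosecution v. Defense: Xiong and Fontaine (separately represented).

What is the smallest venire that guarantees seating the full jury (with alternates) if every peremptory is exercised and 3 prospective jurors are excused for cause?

Seats to fill: 6 + 2 alternates = 8.
Peremptories — Prosecution: 4 + 1×2 = 6; Defense: 4 + 1×2 + 2 = 8; total 14.
For-cause removals: 3.
Minimum venire: 8 + 14 + 3 = 25.

25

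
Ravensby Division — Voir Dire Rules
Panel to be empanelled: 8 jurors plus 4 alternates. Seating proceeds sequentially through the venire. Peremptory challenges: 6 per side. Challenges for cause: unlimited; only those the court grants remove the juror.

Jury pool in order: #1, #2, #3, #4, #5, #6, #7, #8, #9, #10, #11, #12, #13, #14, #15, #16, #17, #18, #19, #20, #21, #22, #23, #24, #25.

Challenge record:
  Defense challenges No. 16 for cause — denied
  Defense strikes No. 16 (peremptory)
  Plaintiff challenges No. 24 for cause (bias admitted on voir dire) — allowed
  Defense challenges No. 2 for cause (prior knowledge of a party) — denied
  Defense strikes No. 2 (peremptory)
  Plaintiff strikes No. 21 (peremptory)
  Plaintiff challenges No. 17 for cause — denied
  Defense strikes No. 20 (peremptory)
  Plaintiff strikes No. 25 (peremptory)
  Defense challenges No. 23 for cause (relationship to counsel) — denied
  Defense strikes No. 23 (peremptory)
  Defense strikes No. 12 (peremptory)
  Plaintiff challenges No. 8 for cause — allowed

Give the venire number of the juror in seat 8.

Removed: #2, #8, #12, #16, #20, #21, #23, #24, #25. (#17 stays — for-cause denied.)
Filling seats in venire order through position 8: #1, #3, #4, #5, #6, #7, #9, #10.
So seat 8 is #10.

10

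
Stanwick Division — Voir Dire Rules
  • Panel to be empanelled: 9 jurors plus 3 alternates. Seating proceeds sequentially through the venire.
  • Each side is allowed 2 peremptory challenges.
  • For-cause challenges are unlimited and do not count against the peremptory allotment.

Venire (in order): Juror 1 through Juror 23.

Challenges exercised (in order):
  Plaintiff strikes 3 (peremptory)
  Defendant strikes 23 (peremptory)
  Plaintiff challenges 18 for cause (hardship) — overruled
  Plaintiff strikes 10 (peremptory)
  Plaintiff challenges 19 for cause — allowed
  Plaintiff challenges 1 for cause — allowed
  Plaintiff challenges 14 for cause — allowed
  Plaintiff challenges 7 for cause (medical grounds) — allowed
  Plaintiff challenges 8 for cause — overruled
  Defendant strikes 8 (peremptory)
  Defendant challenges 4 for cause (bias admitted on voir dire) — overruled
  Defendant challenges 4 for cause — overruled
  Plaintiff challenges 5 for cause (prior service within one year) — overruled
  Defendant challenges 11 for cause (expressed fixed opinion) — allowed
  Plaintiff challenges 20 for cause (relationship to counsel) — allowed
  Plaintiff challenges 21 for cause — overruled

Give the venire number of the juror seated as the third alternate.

Removed: #1, #3, #7, #8, #10, #11, #14, #19, #20, #23. (#4, #5, #18, #21 stay — for-cause denied.)
Seating in order: seats 1–9 → #2, #4, #5, #6, #9, #12, #13, #15, #16; alternates → #17, #18, #21.
So alternate 3 is #21.

21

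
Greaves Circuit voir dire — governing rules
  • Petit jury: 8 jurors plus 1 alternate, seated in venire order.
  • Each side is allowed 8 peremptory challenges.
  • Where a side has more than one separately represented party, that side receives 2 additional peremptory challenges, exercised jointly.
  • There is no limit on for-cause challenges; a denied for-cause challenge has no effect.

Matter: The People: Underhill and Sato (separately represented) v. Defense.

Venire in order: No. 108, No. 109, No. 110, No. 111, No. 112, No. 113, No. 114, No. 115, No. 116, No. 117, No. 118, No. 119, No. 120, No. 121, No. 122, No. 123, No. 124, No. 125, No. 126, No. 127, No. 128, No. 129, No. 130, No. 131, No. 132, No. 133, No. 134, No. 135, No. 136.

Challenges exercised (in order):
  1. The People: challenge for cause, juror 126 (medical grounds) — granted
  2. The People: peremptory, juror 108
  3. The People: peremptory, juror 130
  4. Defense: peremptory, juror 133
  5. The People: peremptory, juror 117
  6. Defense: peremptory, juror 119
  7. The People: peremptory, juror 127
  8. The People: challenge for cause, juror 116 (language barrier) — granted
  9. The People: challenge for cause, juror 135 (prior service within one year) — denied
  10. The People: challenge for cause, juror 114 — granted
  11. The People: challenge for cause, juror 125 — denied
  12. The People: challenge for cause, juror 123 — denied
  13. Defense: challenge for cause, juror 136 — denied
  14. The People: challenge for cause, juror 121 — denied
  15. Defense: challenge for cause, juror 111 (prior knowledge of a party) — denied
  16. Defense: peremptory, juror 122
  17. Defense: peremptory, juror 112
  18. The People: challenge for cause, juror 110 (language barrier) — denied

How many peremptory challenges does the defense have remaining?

Defense allotment: 8.
Defense peremptories used: #133, #119, #122, #112 — 4 (for-cause on #136, #111 don't count).
Remaining: 8 − 4 = 4.

4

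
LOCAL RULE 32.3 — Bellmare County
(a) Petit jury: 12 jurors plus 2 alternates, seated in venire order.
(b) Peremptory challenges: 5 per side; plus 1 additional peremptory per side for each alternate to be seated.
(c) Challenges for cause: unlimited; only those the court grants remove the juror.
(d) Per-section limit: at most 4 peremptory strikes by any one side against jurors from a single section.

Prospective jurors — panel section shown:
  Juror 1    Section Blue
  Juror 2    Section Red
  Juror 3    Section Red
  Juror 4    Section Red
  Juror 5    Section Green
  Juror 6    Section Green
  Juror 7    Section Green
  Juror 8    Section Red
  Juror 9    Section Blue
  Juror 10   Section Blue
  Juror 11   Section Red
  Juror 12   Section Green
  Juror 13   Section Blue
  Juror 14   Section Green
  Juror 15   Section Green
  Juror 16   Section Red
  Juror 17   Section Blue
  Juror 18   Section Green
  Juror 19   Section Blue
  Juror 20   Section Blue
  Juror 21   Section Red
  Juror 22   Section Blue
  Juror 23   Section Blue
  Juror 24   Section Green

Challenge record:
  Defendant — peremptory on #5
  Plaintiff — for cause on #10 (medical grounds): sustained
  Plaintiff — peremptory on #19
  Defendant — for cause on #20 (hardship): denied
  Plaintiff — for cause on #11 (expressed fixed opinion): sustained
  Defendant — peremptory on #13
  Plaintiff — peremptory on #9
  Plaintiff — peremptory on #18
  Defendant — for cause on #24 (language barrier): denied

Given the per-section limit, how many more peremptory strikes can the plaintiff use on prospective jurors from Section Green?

3

Plaintiff peremptories so far: #19, #9, #18 — 3 of 7 used, 4 left overall.
Against Section Green: #18 — 1 used; per-section cap 4 leaves 3.
Binding limit: min(4, 3) = 3.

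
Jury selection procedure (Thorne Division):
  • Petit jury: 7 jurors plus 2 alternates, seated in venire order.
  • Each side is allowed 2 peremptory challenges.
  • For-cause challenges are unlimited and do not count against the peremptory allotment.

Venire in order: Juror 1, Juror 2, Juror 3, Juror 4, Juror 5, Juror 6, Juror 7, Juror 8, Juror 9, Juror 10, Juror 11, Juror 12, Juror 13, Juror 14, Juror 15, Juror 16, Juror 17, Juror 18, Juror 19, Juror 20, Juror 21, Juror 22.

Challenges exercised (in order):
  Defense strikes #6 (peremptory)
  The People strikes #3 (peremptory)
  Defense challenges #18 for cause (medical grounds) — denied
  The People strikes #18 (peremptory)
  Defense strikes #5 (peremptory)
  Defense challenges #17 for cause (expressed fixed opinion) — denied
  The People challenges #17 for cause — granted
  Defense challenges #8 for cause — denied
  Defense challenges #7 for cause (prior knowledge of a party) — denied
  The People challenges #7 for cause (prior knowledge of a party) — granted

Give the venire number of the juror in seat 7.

11

Removed: #3, #5, #6, #7, #17, #18. (#8 stays — for-cause denied.)
Filling seats in venire order through position 7: #1, #2, #4, #8, #9, #10, #11.
So seat 7 is #11.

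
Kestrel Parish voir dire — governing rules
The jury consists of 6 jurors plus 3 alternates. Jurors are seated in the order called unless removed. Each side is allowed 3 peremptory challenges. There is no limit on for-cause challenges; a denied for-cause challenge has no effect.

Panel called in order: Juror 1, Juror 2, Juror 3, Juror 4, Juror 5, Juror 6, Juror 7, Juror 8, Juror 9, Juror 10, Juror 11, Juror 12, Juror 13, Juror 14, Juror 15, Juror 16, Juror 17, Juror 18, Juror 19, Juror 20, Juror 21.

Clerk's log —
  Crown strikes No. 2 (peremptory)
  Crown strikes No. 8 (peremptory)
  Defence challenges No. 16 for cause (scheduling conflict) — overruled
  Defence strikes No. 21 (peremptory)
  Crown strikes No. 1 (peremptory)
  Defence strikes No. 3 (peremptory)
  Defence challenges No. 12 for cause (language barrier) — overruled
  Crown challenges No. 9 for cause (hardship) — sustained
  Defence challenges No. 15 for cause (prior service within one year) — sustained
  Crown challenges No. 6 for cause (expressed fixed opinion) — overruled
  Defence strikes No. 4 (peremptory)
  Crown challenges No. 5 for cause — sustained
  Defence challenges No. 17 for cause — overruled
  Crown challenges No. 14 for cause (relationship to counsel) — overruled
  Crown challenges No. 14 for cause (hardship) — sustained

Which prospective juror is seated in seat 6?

13

Removed: #1, #2, #3, #4, #5, #8, #9, #14, #15, #21. (#6, #12, #16, #17 stay — for-cause denied.)
Seating in order: seats 1–6 → #6, #7, #10, #11, #12, #13; alternates → #16, #17, #18.
So seat 6 is #13.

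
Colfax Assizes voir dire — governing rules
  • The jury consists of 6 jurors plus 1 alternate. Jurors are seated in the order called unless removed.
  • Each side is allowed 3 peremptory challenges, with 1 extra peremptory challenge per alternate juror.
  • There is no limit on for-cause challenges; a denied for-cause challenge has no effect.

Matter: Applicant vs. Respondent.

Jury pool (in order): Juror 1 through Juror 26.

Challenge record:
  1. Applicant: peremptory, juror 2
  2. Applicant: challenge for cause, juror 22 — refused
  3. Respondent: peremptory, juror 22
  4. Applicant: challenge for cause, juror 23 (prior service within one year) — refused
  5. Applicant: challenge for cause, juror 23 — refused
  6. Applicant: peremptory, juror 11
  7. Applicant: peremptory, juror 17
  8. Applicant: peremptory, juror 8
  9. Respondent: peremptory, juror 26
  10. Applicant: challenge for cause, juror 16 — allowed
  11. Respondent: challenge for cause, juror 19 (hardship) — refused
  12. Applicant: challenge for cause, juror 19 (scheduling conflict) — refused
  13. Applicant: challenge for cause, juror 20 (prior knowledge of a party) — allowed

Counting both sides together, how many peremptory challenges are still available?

Applicant allotment: 3 base + 1 × 1 alternate = 4. Respondent allotment: 3 base + 1 × 1 alternate = 4.
Applicant peremptories used: #2, #11, #17, #8 — 4 (for-cause on #22, #23, #23, #16, #19, #20 don't count).
Respondent peremptories used: #22, #26 — 2 (the for-cause on #19 doesn't count).
Remaining: (4 − 4) + (4 − 2) = 2.

2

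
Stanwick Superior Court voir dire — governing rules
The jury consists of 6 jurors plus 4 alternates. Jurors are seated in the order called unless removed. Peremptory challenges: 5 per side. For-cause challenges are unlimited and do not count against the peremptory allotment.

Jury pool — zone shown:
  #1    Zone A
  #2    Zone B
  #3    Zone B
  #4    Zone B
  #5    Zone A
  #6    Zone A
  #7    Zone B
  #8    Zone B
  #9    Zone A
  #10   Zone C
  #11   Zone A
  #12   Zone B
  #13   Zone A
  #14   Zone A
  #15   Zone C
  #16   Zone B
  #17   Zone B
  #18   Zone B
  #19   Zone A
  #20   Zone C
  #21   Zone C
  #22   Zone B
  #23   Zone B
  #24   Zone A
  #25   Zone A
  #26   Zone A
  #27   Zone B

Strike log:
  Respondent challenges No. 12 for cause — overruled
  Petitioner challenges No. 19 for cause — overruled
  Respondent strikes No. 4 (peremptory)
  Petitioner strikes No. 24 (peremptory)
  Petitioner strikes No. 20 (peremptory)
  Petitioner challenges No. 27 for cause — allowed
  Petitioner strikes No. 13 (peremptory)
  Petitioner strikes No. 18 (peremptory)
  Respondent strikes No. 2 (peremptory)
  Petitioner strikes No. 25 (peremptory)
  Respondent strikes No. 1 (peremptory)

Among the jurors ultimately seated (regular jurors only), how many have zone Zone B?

Removed: #1, #2, #4, #13, #18, #20, #24, #25, #27.
Seated jurors 1–6: #3, #5, #6, #7, #8, #9 (alternates #10, #11, #12, #14 not counted).
Of those, in Zone B: #3, #7, #8 → 3.

3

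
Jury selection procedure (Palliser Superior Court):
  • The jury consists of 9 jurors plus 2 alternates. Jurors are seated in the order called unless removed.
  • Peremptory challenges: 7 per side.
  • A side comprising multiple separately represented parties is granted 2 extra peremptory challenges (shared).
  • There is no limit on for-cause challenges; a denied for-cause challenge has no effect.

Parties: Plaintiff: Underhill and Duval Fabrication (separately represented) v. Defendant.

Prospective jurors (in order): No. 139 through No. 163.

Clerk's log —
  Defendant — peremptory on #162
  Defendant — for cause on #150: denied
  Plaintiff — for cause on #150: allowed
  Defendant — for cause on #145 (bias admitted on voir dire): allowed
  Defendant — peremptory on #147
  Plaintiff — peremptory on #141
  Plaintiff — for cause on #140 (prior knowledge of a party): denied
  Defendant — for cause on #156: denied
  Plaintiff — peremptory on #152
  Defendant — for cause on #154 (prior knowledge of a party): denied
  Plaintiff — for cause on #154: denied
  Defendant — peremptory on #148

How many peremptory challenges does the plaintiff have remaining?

Plaintiff allotment: 7 base + 2 multi-party = 9.
Plaintiff peremptories used: #141, #152 — 2 (for-cause on #150, #140, #154 don't count).
Remaining: 9 − 2 = 7.

7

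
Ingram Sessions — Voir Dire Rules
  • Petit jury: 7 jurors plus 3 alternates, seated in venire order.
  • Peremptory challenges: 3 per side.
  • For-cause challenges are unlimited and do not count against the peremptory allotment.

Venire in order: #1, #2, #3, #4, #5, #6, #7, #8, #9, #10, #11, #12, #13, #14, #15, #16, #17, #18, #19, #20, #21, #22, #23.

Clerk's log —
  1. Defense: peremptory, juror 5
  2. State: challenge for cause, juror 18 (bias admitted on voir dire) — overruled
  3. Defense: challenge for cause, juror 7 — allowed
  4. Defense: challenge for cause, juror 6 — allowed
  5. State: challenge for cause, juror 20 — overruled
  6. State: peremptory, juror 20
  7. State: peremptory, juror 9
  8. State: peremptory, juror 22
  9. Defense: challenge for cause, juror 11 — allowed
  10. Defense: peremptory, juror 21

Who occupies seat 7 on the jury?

Removed: #5, #6, #7, #9, #11, #20, #21, #22. (#18 stays — for-cause denied.)
Seating in order: seats 1–7 → #1, #2, #3, #4, #8, #10, #12; alternates → #13, #14, #15.
So seat 7 is #12.

12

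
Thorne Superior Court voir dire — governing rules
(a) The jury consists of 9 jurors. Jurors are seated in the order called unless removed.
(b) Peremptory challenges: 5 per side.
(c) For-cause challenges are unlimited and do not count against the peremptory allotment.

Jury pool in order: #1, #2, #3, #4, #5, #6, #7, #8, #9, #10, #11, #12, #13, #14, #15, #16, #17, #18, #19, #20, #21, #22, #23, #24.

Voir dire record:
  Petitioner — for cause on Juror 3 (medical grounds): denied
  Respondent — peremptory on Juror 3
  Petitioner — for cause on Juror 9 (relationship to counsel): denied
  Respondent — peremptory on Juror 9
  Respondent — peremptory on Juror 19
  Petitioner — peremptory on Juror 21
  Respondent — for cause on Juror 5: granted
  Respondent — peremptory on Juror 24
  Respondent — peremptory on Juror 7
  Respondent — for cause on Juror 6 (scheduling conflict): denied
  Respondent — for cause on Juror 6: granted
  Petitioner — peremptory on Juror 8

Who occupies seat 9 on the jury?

15

Removed: #3, #5, #6, #7, #8, #9, #19, #21, #24.
Seating in order: seats 1–9 → #1, #2, #4, #10, #11, #12, #13, #14, #15.
So seat 9 is #15.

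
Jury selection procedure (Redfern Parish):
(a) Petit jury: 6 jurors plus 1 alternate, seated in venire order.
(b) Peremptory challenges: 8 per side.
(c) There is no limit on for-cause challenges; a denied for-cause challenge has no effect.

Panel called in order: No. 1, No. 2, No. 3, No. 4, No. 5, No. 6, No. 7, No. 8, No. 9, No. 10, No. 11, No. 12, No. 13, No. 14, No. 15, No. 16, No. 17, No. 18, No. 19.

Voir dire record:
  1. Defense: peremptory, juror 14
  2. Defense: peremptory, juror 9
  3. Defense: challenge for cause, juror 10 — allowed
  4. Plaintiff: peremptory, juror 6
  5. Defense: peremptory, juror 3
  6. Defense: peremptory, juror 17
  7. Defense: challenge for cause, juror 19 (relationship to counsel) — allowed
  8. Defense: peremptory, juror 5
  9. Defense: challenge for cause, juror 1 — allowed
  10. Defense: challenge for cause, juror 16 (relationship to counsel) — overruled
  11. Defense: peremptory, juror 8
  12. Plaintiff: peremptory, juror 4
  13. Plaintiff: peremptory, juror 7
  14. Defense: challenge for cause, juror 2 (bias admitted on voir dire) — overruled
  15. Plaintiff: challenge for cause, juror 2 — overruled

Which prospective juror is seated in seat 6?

16

Removed: #1, #3, #4, #5, #6, #7, #8, #9, #10, #14, #17, #19. (#2, #16 stay — for-cause denied.)
Seating in order: seats 1–6 → #2, #11, #12, #13, #15, #16; alternates → #18.
So seat 6 is #16.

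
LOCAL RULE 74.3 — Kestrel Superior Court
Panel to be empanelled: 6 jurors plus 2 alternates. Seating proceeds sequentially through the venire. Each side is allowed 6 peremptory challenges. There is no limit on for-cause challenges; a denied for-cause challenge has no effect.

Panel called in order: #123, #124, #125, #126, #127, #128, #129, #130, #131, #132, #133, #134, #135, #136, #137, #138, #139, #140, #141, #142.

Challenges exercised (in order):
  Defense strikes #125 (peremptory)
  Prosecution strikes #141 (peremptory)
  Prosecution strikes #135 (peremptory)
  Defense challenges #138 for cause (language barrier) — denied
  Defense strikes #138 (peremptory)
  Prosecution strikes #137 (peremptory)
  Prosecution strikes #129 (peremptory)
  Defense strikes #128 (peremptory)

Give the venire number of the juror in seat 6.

Removed: #125, #128, #129, #135, #137, #138, #141.
Filling seats in venire order through position 6: #123, #124, #126, #127, #130, #131.
So seat 6 is #131.

131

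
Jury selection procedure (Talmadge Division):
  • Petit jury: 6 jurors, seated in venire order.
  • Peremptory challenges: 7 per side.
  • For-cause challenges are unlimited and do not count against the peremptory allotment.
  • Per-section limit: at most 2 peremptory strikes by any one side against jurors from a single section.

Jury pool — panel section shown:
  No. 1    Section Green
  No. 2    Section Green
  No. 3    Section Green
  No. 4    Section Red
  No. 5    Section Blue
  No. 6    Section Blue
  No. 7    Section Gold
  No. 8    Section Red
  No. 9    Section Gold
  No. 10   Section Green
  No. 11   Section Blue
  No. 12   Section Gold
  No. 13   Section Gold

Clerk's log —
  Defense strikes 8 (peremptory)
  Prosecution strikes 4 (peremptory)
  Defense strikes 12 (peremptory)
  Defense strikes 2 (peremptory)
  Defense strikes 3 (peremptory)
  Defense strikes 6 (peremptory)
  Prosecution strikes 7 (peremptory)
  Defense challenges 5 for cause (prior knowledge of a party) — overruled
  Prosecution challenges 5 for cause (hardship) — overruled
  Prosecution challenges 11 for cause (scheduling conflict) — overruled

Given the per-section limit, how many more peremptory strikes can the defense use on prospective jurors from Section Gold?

Defense peremptories so far: #8, #12, #2, #3, #6 — 5 of 7 used, 2 left overall.
Against Section Gold: #12 — 1 used; per-section cap 2 leaves 1.
Binding limit: min(2, 1) = 1.

1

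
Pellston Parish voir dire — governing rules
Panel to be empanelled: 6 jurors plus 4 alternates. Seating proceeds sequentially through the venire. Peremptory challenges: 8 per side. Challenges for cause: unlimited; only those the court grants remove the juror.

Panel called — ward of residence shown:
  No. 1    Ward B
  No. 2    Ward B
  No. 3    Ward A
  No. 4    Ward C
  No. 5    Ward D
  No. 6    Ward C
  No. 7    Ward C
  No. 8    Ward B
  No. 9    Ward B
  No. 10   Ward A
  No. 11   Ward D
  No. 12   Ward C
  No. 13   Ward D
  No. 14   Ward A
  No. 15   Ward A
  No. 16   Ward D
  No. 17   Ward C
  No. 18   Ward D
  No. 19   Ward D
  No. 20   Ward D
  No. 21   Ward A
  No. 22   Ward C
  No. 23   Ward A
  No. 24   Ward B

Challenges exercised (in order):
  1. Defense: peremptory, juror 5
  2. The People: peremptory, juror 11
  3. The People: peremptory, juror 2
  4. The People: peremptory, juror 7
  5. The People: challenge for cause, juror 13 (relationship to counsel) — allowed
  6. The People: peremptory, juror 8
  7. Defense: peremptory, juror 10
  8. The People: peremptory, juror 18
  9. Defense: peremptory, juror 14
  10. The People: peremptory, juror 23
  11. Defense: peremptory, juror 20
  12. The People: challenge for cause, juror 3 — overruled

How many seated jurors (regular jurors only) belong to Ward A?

Removed: #2, #5, #7, #8, #10, #11, #13, #14, #18, #20, #23.
Seated jurors 1–6: #1, #3, #4, #6, #9, #12 (alternates #15, #16, #17, #19 not counted).
Of those, in Ward A: #3 → 1.

1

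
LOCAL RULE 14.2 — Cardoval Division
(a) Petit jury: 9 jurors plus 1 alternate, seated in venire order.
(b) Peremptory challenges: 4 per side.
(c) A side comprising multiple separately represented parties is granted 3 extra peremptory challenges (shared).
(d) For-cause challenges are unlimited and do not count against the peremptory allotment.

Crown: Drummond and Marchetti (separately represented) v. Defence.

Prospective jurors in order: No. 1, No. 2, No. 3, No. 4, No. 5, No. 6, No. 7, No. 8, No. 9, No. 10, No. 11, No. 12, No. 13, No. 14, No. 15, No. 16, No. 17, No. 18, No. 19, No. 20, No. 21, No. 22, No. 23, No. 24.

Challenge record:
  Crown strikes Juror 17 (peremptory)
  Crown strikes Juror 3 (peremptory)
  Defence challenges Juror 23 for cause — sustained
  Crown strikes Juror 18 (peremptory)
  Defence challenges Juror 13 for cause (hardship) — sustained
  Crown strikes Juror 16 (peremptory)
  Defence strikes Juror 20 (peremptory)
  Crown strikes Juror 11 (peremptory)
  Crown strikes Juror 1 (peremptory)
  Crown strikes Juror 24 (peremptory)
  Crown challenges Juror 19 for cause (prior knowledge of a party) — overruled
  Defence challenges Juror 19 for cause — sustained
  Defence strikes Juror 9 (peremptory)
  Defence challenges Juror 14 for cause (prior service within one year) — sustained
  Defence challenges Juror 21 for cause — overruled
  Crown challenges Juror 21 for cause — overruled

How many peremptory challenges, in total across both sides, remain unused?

2

Crown allotment: 4 base + 3 multi-party = 7. Defence allotment: 4.
Crown peremptories used: #17, #3, #18, #16, #11, #1, #24 — 7 (for-cause on #19, #21 don't count).
Defence peremptories used: #20, #9 — 2 (for-cause on #23, #13, #19, #14, #21 don't count).
Remaining: (7 − 7) + (4 − 2) = 2.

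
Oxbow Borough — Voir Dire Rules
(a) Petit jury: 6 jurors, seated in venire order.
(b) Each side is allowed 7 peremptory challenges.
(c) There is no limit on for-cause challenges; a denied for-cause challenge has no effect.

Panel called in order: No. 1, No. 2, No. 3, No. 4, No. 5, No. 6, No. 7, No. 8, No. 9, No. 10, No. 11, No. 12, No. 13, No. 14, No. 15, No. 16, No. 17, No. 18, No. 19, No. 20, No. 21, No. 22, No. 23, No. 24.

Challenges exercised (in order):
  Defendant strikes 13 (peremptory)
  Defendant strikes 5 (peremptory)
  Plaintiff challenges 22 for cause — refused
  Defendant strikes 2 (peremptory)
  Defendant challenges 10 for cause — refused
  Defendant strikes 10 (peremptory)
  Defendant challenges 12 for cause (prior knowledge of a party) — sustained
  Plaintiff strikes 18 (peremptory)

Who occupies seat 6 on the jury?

8

Removed: #2, #5, #10, #12, #13, #18. (#22 stays — for-cause denied.)
Seating in order: seats 1–6 → #1, #3, #4, #6, #7, #8.
So seat 6 is #8.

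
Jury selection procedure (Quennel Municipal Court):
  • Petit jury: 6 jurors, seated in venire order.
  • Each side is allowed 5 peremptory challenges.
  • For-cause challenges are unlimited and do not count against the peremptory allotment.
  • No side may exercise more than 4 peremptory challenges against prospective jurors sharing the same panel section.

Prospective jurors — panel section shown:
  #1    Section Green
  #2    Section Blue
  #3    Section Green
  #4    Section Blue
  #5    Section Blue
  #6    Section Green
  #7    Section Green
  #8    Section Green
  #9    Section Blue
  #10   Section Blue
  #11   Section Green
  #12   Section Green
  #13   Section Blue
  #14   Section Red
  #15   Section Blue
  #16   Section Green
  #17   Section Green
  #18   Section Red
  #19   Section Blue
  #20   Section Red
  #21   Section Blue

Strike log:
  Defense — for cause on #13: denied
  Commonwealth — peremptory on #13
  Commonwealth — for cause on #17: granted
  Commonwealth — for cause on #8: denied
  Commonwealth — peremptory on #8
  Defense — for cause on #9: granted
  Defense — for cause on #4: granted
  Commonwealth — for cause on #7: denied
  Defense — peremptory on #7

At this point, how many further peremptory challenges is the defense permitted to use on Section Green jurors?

3

Defense peremptories so far: #7 — 1 of 5 used, 4 left overall.
Against Section Green: #7 — 1 used; per-section cap 4 leaves 3.
Binding limit: min(4, 3) = 3.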